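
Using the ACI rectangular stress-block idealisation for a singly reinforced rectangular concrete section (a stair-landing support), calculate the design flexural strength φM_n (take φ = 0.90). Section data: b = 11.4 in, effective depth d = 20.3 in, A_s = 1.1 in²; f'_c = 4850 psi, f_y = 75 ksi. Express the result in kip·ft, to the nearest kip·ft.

T = A_s f_y = 1.1 × 75 = 82.5 kips.
a = T/(0.85 f'_c b) = 82.5/(0.85 × 4.85 × 11.4) = 1.755 in.
M_n = T(d − a/2) = 82.5 × (20.3 − 0.8775) = 1602.4 kip·in = 1602.4/12 = 133.53 kip·ft.
φM_n = 0.90 × 133.53 = 120.18 kip·ft.

φM_n ≈ 120 kip·ft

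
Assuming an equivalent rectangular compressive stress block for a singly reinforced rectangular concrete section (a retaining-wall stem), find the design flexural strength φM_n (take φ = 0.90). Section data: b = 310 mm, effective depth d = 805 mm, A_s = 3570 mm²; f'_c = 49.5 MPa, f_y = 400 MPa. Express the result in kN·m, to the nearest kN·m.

T = A_s f_y = 3570 × 400 = 1428000 N = 1428 kN.
From C = T: a = T/(0.85 f'_c b) = 1428000/(0.85 × 49.5 × 310) = 109.48 mm.
M_n = T(d − a/2) = 1428 kN × (805 − 54.74) mm = 1071.37 kN·m.
φM_n = 0.90 × 1071.37 = 964.23 kN·m.

φM_n ≈ 964 kN·m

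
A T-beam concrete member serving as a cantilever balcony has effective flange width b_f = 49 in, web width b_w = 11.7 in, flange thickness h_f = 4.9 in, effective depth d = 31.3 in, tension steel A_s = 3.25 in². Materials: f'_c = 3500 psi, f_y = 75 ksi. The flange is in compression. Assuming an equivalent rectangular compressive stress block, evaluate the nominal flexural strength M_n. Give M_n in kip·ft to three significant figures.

M_n ≈ 619 kip·ft

Tension: T = A_s f_y = 3.25 × 75 = 243.75 kips.
Try a within the flange: a = T/(0.85 f'_c b_f) = 243.75/(0.85 × 3.5 × 49) = 1.672 in.
Since a = 1.672 ≤ h_f = 4.9 in, the stress block lies entirely in the flange; analyse as a rectangular beam of width b_f.
M_n = T(d − a/2) = 243.75 × (31.3 − 0.836) = 7425.6 kip·in.
M_n = 7425.6/12 = 618.80 kip·ft.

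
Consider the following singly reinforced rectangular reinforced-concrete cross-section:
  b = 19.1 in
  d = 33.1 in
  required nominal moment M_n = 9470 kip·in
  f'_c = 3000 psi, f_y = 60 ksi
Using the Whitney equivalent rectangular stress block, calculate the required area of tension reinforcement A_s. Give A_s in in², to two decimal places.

A_s ≈ 5.29 in²

From M_n = 0.85 f'_c a b (d − a/2):
a = d − √(d² − 2M_n/(0.85 f'_c b)) = 33.1 − √(33.1² − 2 × 9470/(0.85 × 3 × 19.1)) = 6.515 in.
A_s = 0.85 f'_c a b / f_y = 0.85 × 3 × 6.515 × 19.1 / 60 = 5.289 in².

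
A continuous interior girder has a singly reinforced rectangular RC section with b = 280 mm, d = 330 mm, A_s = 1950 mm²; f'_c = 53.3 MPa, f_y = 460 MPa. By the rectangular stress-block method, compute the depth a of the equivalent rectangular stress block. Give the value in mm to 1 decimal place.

a ≈ 70.7 mm

T = A_s f_y = 1950 × 460 = 897000 N = 897 kN.
Setting C = 0.85 f'_c a b equal to T: a = 897000/(0.85 × 53.3 × 280) = 70.7 mm.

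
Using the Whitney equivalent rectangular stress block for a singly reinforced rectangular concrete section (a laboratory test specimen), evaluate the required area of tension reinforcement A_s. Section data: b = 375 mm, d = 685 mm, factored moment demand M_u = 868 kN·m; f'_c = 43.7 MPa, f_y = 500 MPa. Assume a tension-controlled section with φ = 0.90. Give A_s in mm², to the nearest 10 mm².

M_n = M_u/φ = 868/0.90 = 964.444 kN·m.
With M_n = 0.85 f'_c a b (d − a/2), solve the quadratic for a:
a = d − √(d² − 2M_n/(0.85 f'_c b)) = 685 − √(685² − 2 × 964.444×10⁶/(0.85 × 43.7 × 375)) = 109.89 mm.
A_s = 0.85 f'_c a b / f_y = 0.85 × 43.7 × 109.89 × 375 / 500 = 3061.4 mm².

A_s ≈ 3060 mm²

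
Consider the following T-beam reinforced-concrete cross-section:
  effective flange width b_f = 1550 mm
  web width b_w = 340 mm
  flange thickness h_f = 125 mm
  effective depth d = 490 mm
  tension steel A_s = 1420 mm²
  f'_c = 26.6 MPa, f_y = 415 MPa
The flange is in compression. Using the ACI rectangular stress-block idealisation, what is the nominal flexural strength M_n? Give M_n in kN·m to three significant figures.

Tension: T = A_s f_y = 1420 × 415 = 589300 N.
Try a within the flange: a = T/(0.85 f'_c b_f) = 589300/(0.85 × 26.6 × 1550) = 16.82 mm.
Since a = 16.82 ≤ h_f = 125 mm, the stress block lies entirely in the flange; analyse as a rectangular beam of width b_f.
M_n = T(d − a/2) = 589300 × (490 − 8.41) = 283.80 × 10⁶ N·mm.
M_n = 283.80 kN·m.

M_n ≈ 284 kN·m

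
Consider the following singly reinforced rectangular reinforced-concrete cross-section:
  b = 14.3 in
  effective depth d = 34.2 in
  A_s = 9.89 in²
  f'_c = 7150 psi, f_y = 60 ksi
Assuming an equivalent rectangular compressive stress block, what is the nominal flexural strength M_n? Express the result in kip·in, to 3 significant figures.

T = A_s f_y = 9.89 × 60 = 593.4 kips.
a = T/(0.85 f'_c b) = 593.4/(0.85 × 7.15 × 14.3) = 6.828 in.
M_n = T(d − a/2) = 593.4 × (34.2 − 3.414) = 18268.4 kip·in.

M_n ≈ 18300 kip·in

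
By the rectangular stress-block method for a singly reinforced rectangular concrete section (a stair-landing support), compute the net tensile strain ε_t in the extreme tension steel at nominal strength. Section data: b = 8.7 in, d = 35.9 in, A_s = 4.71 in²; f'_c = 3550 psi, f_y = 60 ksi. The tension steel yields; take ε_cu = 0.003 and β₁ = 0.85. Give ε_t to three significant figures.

ε_t ≈ 0.00550

a = A_s f_y/(0.85 f'_c b) = 10.765 in.
β₁ = 0.85, so c = a/β₁ = 10.765/0.85 = 12.665 in.
From the linear strain diagram with ε_cu = 0.003: ε_t = 0.003 (d − c)/c = 0.003 × (35.9 − 12.665)/12.665 = 0.00550.
Since ε_t ≥ 0.005, the section is tension-controlled.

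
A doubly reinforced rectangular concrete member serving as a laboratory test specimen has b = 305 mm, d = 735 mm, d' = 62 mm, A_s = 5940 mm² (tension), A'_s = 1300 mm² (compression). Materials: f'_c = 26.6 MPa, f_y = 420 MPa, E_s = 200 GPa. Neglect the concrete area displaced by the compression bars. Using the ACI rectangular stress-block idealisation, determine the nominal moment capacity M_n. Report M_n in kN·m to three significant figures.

M_n ≈ 1520 kN·m

Assume both tension and compression steel yield.
Net tension couple steel: A_s − A'_s = 4640 mm².
a = (A_s − A'_s) f_y / (0.85 f'_c b) = 1948800/(0.85 × 26.6 × 305) = 282.60 mm.
c = a/β₁ = 282.60/0.85 = 332.47 mm; ε'_s = 0.003(c − d')/c = 0.0024 ≥ f_y/E_s = 0.0021, so compression steel does yield.
M_n = (A_s − A'_s) f_y (d − a/2) + A'_s f_y (d − d') = [1948800 × (735 − 141.3) + 546000 × (735 − 62)] × 10⁻⁶ = 1157.00 + 367.46 = 1524.46 kN·m.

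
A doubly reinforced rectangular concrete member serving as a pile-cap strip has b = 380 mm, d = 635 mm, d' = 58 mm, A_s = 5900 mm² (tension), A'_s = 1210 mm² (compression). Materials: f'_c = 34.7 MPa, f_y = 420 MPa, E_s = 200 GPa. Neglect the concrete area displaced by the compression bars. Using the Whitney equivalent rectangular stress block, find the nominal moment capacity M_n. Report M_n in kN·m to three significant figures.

M_n ≈ 1370 kN·m

Assume both tension and compression steel yield.
Net tension couple steel: A_s − A'_s = 4690 mm².
a = (A_s − A'_s) f_y / (0.85 f'_c b) = 1969800/(0.85 × 34.7 × 380) = 175.75 mm.
c = a/β₁ = 175.75/0.802 = 219.14 mm; ε'_s = 0.003(c − d')/c = 0.0022 ≥ f_y/E_s = 0.0021, so compression steel does yield.
M_n = (A_s − A'_s) f_y (d − a/2) + A'_s f_y (d − d') = [1969800 × (635 − 87.875) + 508200 × (635 − 58)] × 10⁻⁶ = 1077.73 + 293.23 = 1370.96 kN·m.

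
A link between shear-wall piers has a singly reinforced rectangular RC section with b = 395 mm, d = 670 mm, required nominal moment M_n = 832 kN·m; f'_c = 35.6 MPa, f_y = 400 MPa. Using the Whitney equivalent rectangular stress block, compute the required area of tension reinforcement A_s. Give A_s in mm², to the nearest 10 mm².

A_s ≈ 3390 mm²

With M_n = 0.85 f'_c a b (d − a/2), solve the quadratic for a:
a = d − √(d² − 2M_n/(0.85 f'_c b)) = 670 − √(670² − 2 × 832×10⁶/(0.85 × 35.6 × 395)) = 113.51 mm.
A_s = 0.85 f'_c a b / f_y = 0.85 × 35.6 × 113.51 × 395 / 400 = 3391.9 mm².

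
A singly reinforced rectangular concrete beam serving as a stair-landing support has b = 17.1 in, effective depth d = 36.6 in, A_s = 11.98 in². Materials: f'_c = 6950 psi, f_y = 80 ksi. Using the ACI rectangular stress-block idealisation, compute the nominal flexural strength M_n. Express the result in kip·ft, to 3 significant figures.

T = A_s f_y = 11.98 × 80 = 958.4 kips.
a = T/(0.85 f'_c b) = 958.4/(0.85 × 6.95 × 17.1) = 9.487 in.
M_n = T(d − a/2) = 958.4 × (36.6 − 4.7435) = 30531.3 kip·in = 30531.3/12 = 2544.28 kip·ft.

M_n ≈ 2540 kip·ft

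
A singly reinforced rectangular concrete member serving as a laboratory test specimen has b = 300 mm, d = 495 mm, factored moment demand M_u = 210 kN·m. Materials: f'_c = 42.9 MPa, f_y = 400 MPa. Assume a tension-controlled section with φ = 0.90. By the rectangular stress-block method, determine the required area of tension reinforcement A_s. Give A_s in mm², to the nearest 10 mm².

A_s ≈ 1230 mm²

M_n = M_u/φ = 210/0.90 = 233.333 kN·m.
With M_n = 0.85 f'_c a b (d − a/2), solve the quadratic for a:
a = d − √(d² − 2M_n/(0.85 f'_c b)) = 495 − √(495² − 2 × 233.333×10⁶/(0.85 × 42.9 × 300)) = 45.15 mm.
A_s = 0.85 f'_c a b / f_y = 0.85 × 42.9 × 45.15 × 300 / 400 = 1234.8 mm².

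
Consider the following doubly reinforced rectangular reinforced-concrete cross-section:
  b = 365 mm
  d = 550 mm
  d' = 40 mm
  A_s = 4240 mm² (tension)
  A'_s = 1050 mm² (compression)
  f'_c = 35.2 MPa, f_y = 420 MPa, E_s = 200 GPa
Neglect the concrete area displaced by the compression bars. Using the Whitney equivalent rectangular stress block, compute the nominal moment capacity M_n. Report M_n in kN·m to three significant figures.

M_n ≈ 880 kN·m

Assume both tension and compression steel yield.
Net tension couple steel: A_s − A'_s = 3190 mm².
a = (A_s − A'_s) f_y / (0.85 f'_c b) = 1339800/(0.85 × 35.2 × 365) = 122.68 mm.
c = a/β₁ = 122.68/0.799 = 153.54 mm; ε'_s = 0.003(c − d')/c = 0.0022 ≥ f_y/E_s = 0.0021, so compression steel does yield.
M_n = (A_s − A'_s) f_y (d − a/2) + A'_s f_y (d − d') = [1339800 × (550 − 61.34) + 441000 × (550 − 40)] × 10⁻⁶ = 654.71 + 224.91 = 879.62 kN·m.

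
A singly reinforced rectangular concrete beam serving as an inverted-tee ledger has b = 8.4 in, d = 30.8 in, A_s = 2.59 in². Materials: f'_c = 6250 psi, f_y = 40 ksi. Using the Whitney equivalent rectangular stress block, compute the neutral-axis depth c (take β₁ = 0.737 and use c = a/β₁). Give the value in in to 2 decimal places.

T = A_s f_y = 2.59 × 40 = 103.6 kips.
a = T/(0.85 f'_c b) = 103.6/(0.85 × 6.25 × 8.4) = 2.3216 in.
With β₁ = 0.737, c = a/β₁ = 2.3216/0.737 = 3.15 in.

c ≈ 3.15 in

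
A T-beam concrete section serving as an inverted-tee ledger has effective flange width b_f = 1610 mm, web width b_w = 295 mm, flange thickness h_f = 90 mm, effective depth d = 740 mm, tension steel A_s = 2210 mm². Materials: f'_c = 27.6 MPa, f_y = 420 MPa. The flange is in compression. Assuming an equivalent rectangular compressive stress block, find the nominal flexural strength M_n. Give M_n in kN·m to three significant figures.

M_n ≈ 675 kN·m

Tension: T = A_s f_y = 2210 × 420 = 928200 N.
Try a within the flange: a = T/(0.85 f'_c b_f) = 928200/(0.85 × 27.6 × 1610) = 24.57 mm.
Since a = 24.57 ≤ h_f = 90 mm, the stress block lies entirely in the flange; analyse as a rectangular beam of width b_f.
M_n = T(d − a/2) = 928200 × (740 − 12.285) = 675.47 × 10⁶ N·mm.
M_n = 675.47 kN·m.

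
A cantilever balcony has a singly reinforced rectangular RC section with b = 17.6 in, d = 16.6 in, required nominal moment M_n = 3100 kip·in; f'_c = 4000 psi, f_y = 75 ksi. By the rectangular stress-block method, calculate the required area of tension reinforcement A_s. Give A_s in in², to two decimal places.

From M_n = 0.85 f'_c a b (d − a/2):
a = d − √(d² − 2M_n/(0.85 f'_c b)) = 16.6 − √(16.6² − 2 × 3100/(0.85 × 4 × 17.6)) = 3.487 in.
A_s = 0.85 f'_c a b / f_y = 0.85 × 4 × 3.487 × 17.6 / 75 = 2.782 in².

A_s ≈ 2.78 in²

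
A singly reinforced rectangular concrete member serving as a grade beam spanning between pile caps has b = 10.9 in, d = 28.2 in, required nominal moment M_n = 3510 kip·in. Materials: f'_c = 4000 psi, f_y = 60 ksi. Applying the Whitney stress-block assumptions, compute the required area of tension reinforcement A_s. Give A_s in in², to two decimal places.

From M_n = 0.85 f'_c a b (d − a/2):
a = d − √(d² − 2M_n/(0.85 f'_c b)) = 28.2 − √(28.2² − 2 × 3510/(0.85 × 4 × 10.9)) = 3.587 in.
A_s = 0.85 f'_c a b / f_y = 0.85 × 4 × 3.587 × 10.9 / 60 = 2.216 in².

A_s ≈ 2.22 in²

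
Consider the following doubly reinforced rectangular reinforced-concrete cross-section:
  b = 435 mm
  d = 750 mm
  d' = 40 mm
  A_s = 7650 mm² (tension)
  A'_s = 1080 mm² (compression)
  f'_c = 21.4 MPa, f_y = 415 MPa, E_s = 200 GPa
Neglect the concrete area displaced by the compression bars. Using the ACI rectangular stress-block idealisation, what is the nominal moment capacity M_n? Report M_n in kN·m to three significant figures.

Assume both tension and compression steel yield.
Net tension couple steel: A_s − A'_s = 6570 mm².
a = (A_s − A'_s) f_y / (0.85 f'_c b) = 2726550/(0.85 × 21.4 × 435) = 344.58 mm.
c = a/β₁ = 344.58/0.85 = 405.39 mm; ε'_s = 0.003(c − d')/c = 0.0027 ≥ f_y/E_s = 0.0021, so compression steel does yield.
M_n = (A_s − A'_s) f_y (d − a/2) + A'_s f_y (d − d') = [2726550 × (750 − 172.29) + 448200 × (750 − 40)] × 10⁻⁶ = 1575.16 + 318.22 = 1893.38 kN·m.

M_n ≈ 1890 kN·m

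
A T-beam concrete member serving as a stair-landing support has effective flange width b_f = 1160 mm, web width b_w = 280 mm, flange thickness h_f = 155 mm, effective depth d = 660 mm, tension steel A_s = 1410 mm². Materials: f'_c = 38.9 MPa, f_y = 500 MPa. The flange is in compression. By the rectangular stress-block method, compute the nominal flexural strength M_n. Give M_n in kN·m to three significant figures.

M_n ≈ 459 kN·m

Tension: T = A_s f_y = 1410 × 500 = 705000 N.
Try a within the flange: a = T/(0.85 f'_c b_f) = 705000/(0.85 × 38.9 × 1160) = 18.38 mm.
Since a = 18.38 ≤ h_f = 155 mm, the stress block lies entirely in the flange; analyse as a rectangular beam of width b_f.
M_n = T(d − a/2) = 705000 × (660 − 9.19) = 458.82 × 10⁶ N·mm.
M_n = 458.82 kN·m.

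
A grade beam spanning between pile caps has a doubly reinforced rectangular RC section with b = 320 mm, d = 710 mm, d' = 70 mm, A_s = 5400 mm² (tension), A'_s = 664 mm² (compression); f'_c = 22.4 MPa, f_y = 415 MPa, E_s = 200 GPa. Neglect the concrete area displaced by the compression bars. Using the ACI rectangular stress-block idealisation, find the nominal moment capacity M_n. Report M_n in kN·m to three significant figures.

Assume both tension and compression steel yield.
Net tension couple steel: A_s − A'_s = 4736 mm².
a = (A_s − A'_s) f_y / (0.85 f'_c b) = 1965440/(0.85 × 22.4 × 320) = 322.58 mm.
c = a/β₁ = 322.58/0.85 = 379.51 mm; ε'_s = 0.003(c − d')/c = 0.0024 ≥ f_y/E_s = 0.0021, so compression steel does yield.
M_n = (A_s − A'_s) f_y (d − a/2) + A'_s f_y (d − d') = [1965440 × (710 − 161.29) + 275560 × (710 − 70)] × 10⁻⁶ = 1078.46 + 176.36 = 1254.82 kN·m.

M_n ≈ 1250 kN·m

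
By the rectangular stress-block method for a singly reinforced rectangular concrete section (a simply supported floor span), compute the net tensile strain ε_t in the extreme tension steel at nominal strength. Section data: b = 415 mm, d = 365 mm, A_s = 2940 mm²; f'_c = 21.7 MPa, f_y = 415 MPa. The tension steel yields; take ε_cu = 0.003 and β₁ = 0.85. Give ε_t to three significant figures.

a = A_s f_y/(0.85 f'_c b) = 159.39 mm.
β₁ = 0.85, so c = a/β₁ = 159.39/0.85 = 187.52 mm.
From the linear strain diagram with ε_cu = 0.003: ε_t = 0.003 (d − c)/c = 0.003 × (365 − 187.52)/187.52 = 0.00284.
ε_t < 0.004 — the section is over-reinforced for flexure under ACI limits.

ε_t ≈ 0.00284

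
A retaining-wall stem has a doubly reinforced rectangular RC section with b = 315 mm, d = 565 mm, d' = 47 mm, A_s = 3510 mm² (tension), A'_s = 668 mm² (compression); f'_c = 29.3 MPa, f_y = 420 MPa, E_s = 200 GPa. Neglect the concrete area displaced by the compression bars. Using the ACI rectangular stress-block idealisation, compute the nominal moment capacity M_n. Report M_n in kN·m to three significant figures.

Assume both tension and compression steel yield.
Net tension couple steel: A_s − A'_s = 2842 mm².
a = (A_s − A'_s) f_y / (0.85 f'_c b) = 1193640/(0.85 × 29.3 × 315) = 152.15 mm.
c = a/β₁ = 152.15/0.841 = 180.92 mm; ε'_s = 0.003(c − d')/c = 0.0022 ≥ f_y/E_s = 0.0021, so compression steel does yield.
M_n = (A_s − A'_s) f_y (d − a/2) + A'_s f_y (d − d') = [1193640 × (565 − 76.075) + 280560 × (565 − 47)] × 10⁻⁶ = 583.60 + 145.33 = 728.93 kN·m.

M_n ≈ 729 kN·m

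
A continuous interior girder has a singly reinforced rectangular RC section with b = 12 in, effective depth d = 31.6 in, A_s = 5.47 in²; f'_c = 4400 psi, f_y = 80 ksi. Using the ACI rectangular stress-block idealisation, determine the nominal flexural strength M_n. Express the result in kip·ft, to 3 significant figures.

T = A_s f_y = 5.47 × 80 = 437.6 kips.
a = T/(0.85 f'_c b) = 437.6/(0.85 × 4.4 × 12) = 9.750 in.
M_n = T(d − a/2) = 437.6 × (31.6 − 4.875) = 11694.9 kip·in = 11694.9/12 = 974.58 kip·ft.

M_n ≈ 975 kip·ft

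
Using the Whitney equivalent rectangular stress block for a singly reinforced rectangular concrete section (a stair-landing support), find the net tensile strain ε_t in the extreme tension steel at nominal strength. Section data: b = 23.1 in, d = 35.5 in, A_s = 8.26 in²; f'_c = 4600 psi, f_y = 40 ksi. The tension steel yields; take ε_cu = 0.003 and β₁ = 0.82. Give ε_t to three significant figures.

a = A_s f_y/(0.85 f'_c b) = 3.658 in.
β₁ = 0.82, so c = a/β₁ = 3.658/0.82 = 4.461 in.
From the linear strain diagram with ε_cu = 0.003: ε_t = 0.003 (d − c)/c = 0.003 × (35.5 − 4.461)/4.461 = 0.0209.
Since ε_t ≥ 0.005, the section is tension-controlled.

ε_t ≈ 0.0209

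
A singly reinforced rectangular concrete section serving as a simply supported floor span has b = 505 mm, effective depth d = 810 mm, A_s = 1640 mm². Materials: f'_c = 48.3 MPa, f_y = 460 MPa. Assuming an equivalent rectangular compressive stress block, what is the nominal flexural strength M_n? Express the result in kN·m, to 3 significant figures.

M_n ≈ 597 kN·m

T = A_s f_y = 1640 × 460 = 754400 N = 754.4 kN.
From C = T: a = T/(0.85 f'_c b) = 754400/(0.85 × 48.3 × 505) = 36.39 mm.
M_n = T(d − a/2) = 754.4 kN × (810 − 18.195) mm = 597.34 kN·m.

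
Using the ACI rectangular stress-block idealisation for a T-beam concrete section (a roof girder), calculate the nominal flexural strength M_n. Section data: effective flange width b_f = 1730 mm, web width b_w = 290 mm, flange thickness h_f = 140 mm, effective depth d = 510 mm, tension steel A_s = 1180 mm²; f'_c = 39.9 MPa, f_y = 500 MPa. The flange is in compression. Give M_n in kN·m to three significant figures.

Tension: T = A_s f_y = 1180 × 500 = 590000 N.
Try a within the flange: a = T/(0.85 f'_c b_f) = 590000/(0.85 × 39.9 × 1730) = 10.06 mm.
Since a = 10.06 ≤ h_f = 140 mm, the stress block lies entirely in the flange; analyse as a rectangular beam of width b_f.
M_n = T(d − a/2) = 590000 × (510 − 5.03) = 297.93 × 10⁶ N·mm.
M_n = 297.93 kN·m.

M_n ≈ 298 kN·m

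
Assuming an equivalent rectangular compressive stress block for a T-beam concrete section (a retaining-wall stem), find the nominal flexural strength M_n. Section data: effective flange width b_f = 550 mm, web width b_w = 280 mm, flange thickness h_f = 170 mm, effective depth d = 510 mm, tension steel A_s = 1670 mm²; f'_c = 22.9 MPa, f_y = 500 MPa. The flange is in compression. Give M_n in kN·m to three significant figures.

Tension: T = A_s f_y = 1670 × 500 = 835000 N.
Try a within the flange: a = T/(0.85 f'_c b_f) = 835000/(0.85 × 22.9 × 550) = 78.00 mm.
Since a = 78.00 ≤ h_f = 170 mm, the stress block lies entirely in the flange; analyse as a rectangular beam of width b_f.
M_n = T(d − a/2) = 835000 × (510 − 39) = 393.29 × 10⁶ N·mm.
M_n = 393.29 kN·m.

M_n ≈ 393 kN·m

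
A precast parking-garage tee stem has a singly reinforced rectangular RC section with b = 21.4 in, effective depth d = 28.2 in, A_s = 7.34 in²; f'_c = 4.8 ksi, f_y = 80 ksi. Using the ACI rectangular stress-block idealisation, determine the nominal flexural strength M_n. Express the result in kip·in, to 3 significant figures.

T = A_s f_y = 7.34 × 80 = 587.2 kips.
a = T/(0.85 f'_c b) = 587.2/(0.85 × 4.8 × 21.4) = 6.725 in.
M_n = T(d − a/2) = 587.2 × (28.2 − 3.3625) = 14584.6 kip·in.

M_n ≈ 14600 kip·in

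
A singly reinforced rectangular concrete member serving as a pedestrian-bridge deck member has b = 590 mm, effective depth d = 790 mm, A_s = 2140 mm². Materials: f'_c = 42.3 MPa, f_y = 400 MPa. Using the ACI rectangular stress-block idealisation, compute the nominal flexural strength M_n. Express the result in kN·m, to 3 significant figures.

M_n ≈ 659 kN·m

T = A_s f_y = 2140 × 400 = 856000 N = 856 kN.
From C = T: a = T/(0.85 f'_c b) = 856000/(0.85 × 42.3 × 590) = 40.35 mm.
M_n = T(d − a/2) = 856 kN × (790 − 20.175) mm = 658.97 kN·m.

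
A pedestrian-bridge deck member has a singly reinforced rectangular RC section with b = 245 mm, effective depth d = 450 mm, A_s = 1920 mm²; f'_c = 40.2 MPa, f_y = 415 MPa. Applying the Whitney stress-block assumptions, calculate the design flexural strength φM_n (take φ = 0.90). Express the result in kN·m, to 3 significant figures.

T = A_s f_y = 1920 × 415 = 796800 N = 796.8 kN.
From C = T: a = T/(0.85 f'_c b) = 796800/(0.85 × 40.2 × 245) = 95.18 mm.
M_n = T(d − a/2) = 796.8 kN × (450 − 47.59) mm = 320.64 kN·m.
φM_n = 0.90 × 320.64 = 288.58 kN·m.

φM_n ≈ 289 kN·m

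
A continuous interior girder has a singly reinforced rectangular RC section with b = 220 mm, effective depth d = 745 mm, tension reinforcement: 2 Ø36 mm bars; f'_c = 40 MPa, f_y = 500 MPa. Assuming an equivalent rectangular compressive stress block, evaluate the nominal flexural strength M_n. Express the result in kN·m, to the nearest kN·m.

A_s = 2 × 1018 = 2036 mm².
T = A_s f_y = 2036 × 500 = 1018000 N = 1018 kN.
From C = T: a = T/(0.85 f'_c b) = 1018000/(0.85 × 40 × 220) = 136.10 mm.
M_n = T(d − a/2) = 1018 kN × (745 − 68.05) mm = 689.14 kN·m.

M_n ≈ 689 kN·m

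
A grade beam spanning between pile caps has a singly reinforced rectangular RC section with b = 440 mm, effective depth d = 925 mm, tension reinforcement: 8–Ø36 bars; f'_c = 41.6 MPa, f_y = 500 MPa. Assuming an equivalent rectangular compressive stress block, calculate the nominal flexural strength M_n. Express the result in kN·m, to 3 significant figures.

M_n ≈ 3230 kN·m

A_s = 8 × 1018 = 8144 mm².
T = A_s f_y = 8144 × 500 = 4072000 N = 4072 kN.
From C = T: a = T/(0.85 f'_c b) = 4072000/(0.85 × 41.6 × 440) = 261.72 mm.
M_n = T(d − a/2) = 4072 kN × (925 − 130.86) mm = 3233.74 kN·m.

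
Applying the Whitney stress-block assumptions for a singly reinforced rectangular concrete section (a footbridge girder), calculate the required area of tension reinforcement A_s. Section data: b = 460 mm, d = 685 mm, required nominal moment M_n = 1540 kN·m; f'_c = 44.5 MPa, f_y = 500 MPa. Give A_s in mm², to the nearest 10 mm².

With M_n = 0.85 f'_c a b (d − a/2), solve the quadratic for a:
a = d − √(d² − 2M_n/(0.85 f'_c b)) = 685 − √(685² − 2 × 1540×10⁶/(0.85 × 44.5 × 460)) = 144.44 mm.
A_s = 0.85 f'_c a b / f_y = 0.85 × 44.5 × 144.44 × 460 / 500 = 5026.4 mm².

A_s ≈ 5030 mm²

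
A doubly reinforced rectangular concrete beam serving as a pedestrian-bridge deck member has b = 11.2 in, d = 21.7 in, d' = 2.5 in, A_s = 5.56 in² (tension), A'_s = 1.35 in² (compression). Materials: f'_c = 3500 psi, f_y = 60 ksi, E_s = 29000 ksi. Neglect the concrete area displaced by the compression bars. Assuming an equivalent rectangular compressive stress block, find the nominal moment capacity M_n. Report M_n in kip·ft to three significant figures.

Assume both steels yield.
a = (A_s − A'_s) f_y/(0.85 f'_c b) = (5.56 − 1.35) × 60/(0.85 × 3.5 × 11.2) = 7.581 in.
c = a/β₁ = 7.581/0.85 = 8.919 in; ε'_s = 0.003(c − d')/c = 0.0022 ≥ ε_y = 0.0021, so the compression steel yields.
M_n = (A_s − A'_s) f_y (d − a/2) + A'_s f_y (d − d') = 252.6 × (21.7 − 3.7905) + 81 × (21.7 − 2.5) = 4523.9 + 1555.2 = 6079.1 kip·in = 6079.1/12 = 506.59 kip·ft.

M_n ≈ 507 kip·ft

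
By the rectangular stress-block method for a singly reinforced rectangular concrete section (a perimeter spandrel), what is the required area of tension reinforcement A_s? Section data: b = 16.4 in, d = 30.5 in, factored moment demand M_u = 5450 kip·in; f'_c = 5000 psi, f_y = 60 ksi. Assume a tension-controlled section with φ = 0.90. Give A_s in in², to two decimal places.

M_n = M_u/φ = 5450/0.90 = 6055.56 kip·in.
From M_n = 0.85 f'_c a b (d − a/2):
a = d − √(d² − 2M_n/(0.85 f'_c b)) = 30.5 − √(30.5² − 2 × 6055.56/(0.85 × 5 × 16.4)) = 2.996 in.
A_s = 0.85 f'_c a b / f_y = 0.85 × 5 × 2.996 × 16.4 / 60 = 3.480 in².

A_s ≈ 3.48 in²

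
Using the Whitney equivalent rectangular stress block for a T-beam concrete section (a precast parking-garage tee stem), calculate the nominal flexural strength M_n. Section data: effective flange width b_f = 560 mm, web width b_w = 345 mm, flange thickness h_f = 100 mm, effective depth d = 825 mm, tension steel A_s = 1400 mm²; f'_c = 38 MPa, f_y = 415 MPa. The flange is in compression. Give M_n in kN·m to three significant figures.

M_n ≈ 470 kN·m

Tension: T = A_s f_y = 1400 × 415 = 581000 N.
Try a within the flange: a = T/(0.85 f'_c b_f) = 581000/(0.85 × 38 × 560) = 32.12 mm.
Since a = 32.12 ≤ h_f = 100 mm, the stress block lies entirely in the flange; analyse as a rectangular beam of width b_f.
M_n = T(d − a/2) = 581000 × (825 − 16.06) = 469.99 × 10⁶ N·mm.
M_n = 469.99 kN·m.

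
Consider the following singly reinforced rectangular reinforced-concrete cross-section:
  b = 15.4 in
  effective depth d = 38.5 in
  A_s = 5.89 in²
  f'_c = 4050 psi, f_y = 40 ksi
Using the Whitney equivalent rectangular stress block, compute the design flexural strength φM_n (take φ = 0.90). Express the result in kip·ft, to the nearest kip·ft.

φM_n ≈ 641 kip·ft

T = A_s f_y = 5.89 × 40 = 235.6 kips.
a = T/(0.85 f'_c b) = 235.6/(0.85 × 4.05 × 15.4) = 4.444 in.
M_n = T(d − a/2) = 235.6 × (38.5 − 2.222) = 8547.1 kip·in = 8547.1/12 = 712.26 kip·ft.
φM_n = 0.90 × 712.26 = 641.03 kip·ft.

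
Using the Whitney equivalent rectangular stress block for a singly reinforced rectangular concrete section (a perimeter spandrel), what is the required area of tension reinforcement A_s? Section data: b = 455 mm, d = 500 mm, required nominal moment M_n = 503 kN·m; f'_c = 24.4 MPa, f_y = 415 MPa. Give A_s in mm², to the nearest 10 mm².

A_s ≈ 2760 mm²

With M_n = 0.85 f'_c a b (d − a/2), solve the quadratic for a:
a = d − √(d² − 2M_n/(0.85 f'_c b)) = 500 − √(500² − 2 × 503×10⁶/(0.85 × 24.4 × 455)) = 121.32 mm.
A_s = 0.85 f'_c a b / f_y = 0.85 × 24.4 × 121.32 × 455 / 415 = 2758.7 mm².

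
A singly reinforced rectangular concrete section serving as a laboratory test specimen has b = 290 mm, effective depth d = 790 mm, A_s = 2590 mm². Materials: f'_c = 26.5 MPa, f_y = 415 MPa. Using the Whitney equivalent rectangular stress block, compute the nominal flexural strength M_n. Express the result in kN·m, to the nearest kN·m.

T = A_s f_y = 2590 × 415 = 1074850 N = 1074.85 kN.
From C = T: a = T/(0.85 f'_c b) = 1074850/(0.85 × 26.5 × 290) = 164.55 mm.
M_n = T(d − a/2) = 1074.85 kN × (790 − 82.275) mm = 760.70 kN·m.

M_n ≈ 761 kN·m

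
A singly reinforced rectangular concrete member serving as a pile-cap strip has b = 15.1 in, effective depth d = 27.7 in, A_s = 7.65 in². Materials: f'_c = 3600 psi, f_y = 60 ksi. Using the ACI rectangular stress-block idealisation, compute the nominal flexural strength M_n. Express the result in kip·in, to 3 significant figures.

M_n ≈ 10400 kip·in

T = A_s f_y = 7.65 × 60 = 459 kips.
a = T/(0.85 f'_c b) = 459/(0.85 × 3.6 × 15.1) = 9.934 in.
M_n = T(d − a/2) = 459 × (27.7 − 4.967) = 10434.4 kip·in.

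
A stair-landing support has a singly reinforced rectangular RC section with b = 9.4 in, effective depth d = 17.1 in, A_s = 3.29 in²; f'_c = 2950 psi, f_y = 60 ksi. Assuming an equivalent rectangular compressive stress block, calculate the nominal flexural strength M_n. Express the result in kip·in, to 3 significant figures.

M_n ≈ 2550 kip·in

T = A_s f_y = 3.29 × 60 = 197.4 kips.
a = T/(0.85 f'_c b) = 197.4/(0.85 × 2.95 × 9.4) = 8.375 in.
M_n = T(d − a/2) = 197.4 × (17.1 − 4.1875) = 2548.9 kip·in.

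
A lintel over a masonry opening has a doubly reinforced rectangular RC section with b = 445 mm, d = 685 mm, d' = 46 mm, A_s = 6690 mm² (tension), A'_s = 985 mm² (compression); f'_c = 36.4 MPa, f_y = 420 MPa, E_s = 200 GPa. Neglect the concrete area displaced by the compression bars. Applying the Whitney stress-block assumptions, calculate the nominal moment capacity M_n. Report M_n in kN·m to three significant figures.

Assume both tension and compression steel yield.
Net tension couple steel: A_s − A'_s = 5705 mm².
a = (A_s − A'_s) f_y / (0.85 f'_c b) = 2396100/(0.85 × 36.4 × 445) = 174.03 mm.
c = a/β₁ = 174.03/0.79 = 220.29 mm; ε'_s = 0.003(c − d')/c = 0.0024 ≥ f_y/E_s = 0.0021, so compression steel does yield.
M_n = (A_s − A'_s) f_y (d − a/2) + A'_s f_y (d − d') = [2396100 × (685 − 87.015) + 413700 × (685 − 46)] × 10⁻⁶ = 1432.83 + 264.35 = 1697.18 kN·m.

M_n ≈ 1700 kN·m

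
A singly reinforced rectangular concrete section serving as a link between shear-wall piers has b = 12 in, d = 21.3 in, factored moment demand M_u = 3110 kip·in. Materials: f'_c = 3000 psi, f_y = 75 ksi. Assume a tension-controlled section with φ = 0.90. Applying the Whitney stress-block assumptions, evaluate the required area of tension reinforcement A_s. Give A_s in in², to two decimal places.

A_s ≈ 2.53 in²

M_n = M_u/φ = 3110/0.90 = 3455.56 kip·in.
From M_n = 0.85 f'_c a b (d − a/2):
a = d − √(d² − 2M_n/(0.85 f'_c b)) = 21.3 − √(21.3² − 2 × 3455.56/(0.85 × 3 × 12)) = 6.206 in.
A_s = 0.85 f'_c a b / f_y = 0.85 × 3 × 6.206 × 12 / 75 = 2.532 in².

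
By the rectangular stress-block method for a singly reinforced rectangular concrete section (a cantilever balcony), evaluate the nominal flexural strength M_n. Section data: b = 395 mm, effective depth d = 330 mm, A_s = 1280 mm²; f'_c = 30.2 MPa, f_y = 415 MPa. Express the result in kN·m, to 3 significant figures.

M_n ≈ 161 kN·m

T = A_s f_y = 1280 × 415 = 531200 N = 531.2 kN.
From C = T: a = T/(0.85 f'_c b) = 531200/(0.85 × 30.2 × 395) = 52.39 mm.
M_n = T(d − a/2) = 531.2 kN × (330 − 26.195) mm = 161.38 kN·m.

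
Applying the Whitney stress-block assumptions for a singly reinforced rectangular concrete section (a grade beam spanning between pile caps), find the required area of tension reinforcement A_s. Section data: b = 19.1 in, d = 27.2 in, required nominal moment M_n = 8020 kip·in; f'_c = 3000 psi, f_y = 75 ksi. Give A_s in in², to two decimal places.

A_s ≈ 4.51 in²

From M_n = 0.85 f'_c a b (d − a/2):
a = d − √(d² − 2M_n/(0.85 f'_c b)) = 27.2 − √(27.2² − 2 × 8020/(0.85 × 3 × 19.1)) = 6.939 in.
A_s = 0.85 f'_c a b / f_y = 0.85 × 3 × 6.939 × 19.1 / 75 = 4.506 in².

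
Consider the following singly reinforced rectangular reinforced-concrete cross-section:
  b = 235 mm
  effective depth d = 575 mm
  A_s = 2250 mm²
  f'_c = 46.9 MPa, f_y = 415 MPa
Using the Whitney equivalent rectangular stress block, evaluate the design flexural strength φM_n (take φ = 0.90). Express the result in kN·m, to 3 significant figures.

T = A_s f_y = 2250 × 415 = 933750 N = 933.75 kN.
From C = T: a = T/(0.85 f'_c b) = 933750/(0.85 × 46.9 × 235) = 99.67 mm.
M_n = T(d − a/2) = 933.75 kN × (575 − 49.835) mm = 490.37 kN·m.
φM_n = 0.90 × 490.37 = 441.33 kN·m.

φM_n ≈ 441 kN·m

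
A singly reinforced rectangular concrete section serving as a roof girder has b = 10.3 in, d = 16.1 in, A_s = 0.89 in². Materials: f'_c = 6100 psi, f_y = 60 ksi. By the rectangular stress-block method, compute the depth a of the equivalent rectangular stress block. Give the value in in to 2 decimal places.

a ≈ 1.00 in

T = A_s f_y = 0.89 × 60 = 53.4 kips.
a = T/(0.85 f'_c b) = 53.4/(0.85 × 6.1 × 10.3) = 1.00 in.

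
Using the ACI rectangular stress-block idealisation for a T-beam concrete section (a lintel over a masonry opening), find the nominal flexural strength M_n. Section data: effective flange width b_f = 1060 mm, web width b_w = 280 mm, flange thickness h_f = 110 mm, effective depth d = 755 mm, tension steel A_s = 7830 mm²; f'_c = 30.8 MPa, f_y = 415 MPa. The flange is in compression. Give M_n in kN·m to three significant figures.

Tension: T = A_s f_y = 7830 × 415 = 3249450 N.
Try a within the flange: a = T/(0.85 f'_c b_f) = 3249450/(0.85 × 30.8 × 1060) = 117.09 mm.
a = 117.09 > h_f = 110 mm: the block extends into the web. Split into flange-overhang and web parts.
C_f = 0.85 f'_c (b_f − b_w) h_f = 0.85 × 30.8 × (1060 − 280) × 110 = 2246244 N.
Remaining web compression depth: a_w = (T − C_f)/(0.85 f'_c b_w) = (3249450 − 2246244)/(0.85 × 30.8 × 280) = 136.86 mm.
M_n = C_f(d − h_f/2) + (T − C_f)(d − a_w/2) = 2246244 × (755 − 55) + 1003206 × (755 − 68.43) = 1572.37 + 688.77 = 2261.14 × 10⁶ N·mm.
M_n = 2261.14 kN·m.

M_n ≈ 2260 kN·m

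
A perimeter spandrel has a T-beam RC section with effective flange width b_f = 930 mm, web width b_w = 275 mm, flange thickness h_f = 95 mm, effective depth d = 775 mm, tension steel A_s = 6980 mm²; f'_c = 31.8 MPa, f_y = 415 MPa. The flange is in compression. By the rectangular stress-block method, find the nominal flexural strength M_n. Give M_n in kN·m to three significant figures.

Tension: T = A_s f_y = 6980 × 415 = 2896700 N.
Try a within the flange: a = T/(0.85 f'_c b_f) = 2896700/(0.85 × 31.8 × 930) = 115.23 mm.
a = 115.23 > h_f = 95 mm: the block extends into the web. Split into flange-overhang and web parts.
C_f = 0.85 f'_c (b_f − b_w) h_f = 0.85 × 31.8 × (930 − 275) × 95 = 1681942 N.
Remaining web compression depth: a_w = (T − C_f)/(0.85 f'_c b_w) = (2896700 − 1681942)/(0.85 × 31.8 × 275) = 163.42 mm.
M_n = C_f(d − h_f/2) + (T − C_f)(d − a_w/2) = 1681942 × (775 − 47.5) + 1214758 × (775 − 81.71) = 1223.61 + 842.18 = 2065.79 × 10⁶ N·mm.
M_n = 2065.79 kN·m.

M_n ≈ 2070 kN·m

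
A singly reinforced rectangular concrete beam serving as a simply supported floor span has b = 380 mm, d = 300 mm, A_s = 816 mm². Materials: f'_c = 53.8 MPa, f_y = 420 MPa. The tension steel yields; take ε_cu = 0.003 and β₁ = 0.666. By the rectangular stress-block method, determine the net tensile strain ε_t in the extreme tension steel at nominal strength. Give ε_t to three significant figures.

ε_t ≈ 0.0274

a = A_s f_y/(0.85 f'_c b) = 19.72 mm.
β₁ = 0.666, so c = a/β₁ = 19.72/0.666 = 29.61 mm.
From the linear strain diagram with ε_cu = 0.003: ε_t = 0.003 (d − c)/c = 0.003 × (300 − 29.61)/29.61 = 0.0274.
Since ε_t ≥ 0.005, the section is tension-controlled.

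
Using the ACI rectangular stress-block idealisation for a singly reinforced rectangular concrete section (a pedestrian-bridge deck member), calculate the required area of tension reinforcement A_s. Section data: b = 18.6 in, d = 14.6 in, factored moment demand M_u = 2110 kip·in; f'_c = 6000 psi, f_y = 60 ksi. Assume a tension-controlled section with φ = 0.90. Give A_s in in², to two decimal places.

M_n = M_u/φ = 2110/0.90 = 2344.44 kip·in.
From M_n = 0.85 f'_c a b (d − a/2):
a = d − √(d² − 2M_n/(0.85 f'_c b)) = 14.6 − √(14.6² − 2 × 2344.44/(0.85 × 6 × 18.6)) = 1.804 in.
A_s = 0.85 f'_c a b / f_y = 0.85 × 6 × 1.804 × 18.6 / 60 = 2.852 in².

A_s ≈ 2.85 in²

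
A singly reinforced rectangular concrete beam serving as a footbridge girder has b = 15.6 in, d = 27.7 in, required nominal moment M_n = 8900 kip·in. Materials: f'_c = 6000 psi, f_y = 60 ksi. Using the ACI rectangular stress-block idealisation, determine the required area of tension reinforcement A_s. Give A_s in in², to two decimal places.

A_s ≈ 5.82 in²

From M_n = 0.85 f'_c a b (d − a/2):
a = d − √(d² − 2M_n/(0.85 f'_c b)) = 27.7 − √(27.7² − 2 × 8900/(0.85 × 6 × 15.6)) = 4.386 in.
A_s = 0.85 f'_c a b / f_y = 0.85 × 6 × 4.386 × 15.6 / 60 = 5.816 in².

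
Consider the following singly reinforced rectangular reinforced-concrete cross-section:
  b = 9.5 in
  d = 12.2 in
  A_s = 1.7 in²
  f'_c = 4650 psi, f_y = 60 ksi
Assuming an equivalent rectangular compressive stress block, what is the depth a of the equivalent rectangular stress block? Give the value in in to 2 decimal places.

T = A_s f_y = 1.7 × 60 = 102 kips.
a = T/(0.85 f'_c b) = 102/(0.85 × 4.65 × 9.5) = 2.72 in.

a ≈ 2.72 in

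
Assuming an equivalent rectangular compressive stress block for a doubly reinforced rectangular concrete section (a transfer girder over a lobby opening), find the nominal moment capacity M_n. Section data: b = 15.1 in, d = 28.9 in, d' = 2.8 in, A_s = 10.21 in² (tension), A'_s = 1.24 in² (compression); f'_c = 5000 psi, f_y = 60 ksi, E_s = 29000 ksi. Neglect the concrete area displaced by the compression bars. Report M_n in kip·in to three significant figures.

Assume both steels yield.
a = (A_s − A'_s) f_y/(0.85 f'_c b) = (10.21 − 1.24) × 60/(0.85 × 5 × 15.1) = 8.386 in.
c = a/β₁ = 8.386/0.8 = 10.483 in; ε'_s = 0.003(c − d')/c = 0.0022 ≥ ε_y = 0.0021, so the compression steel yields.
M_n = (A_s − A'_s) f_y (d − a/2) + A'_s f_y (d − d') = 538.2 × (28.9 − 4.193) + 74.4 × (28.9 − 2.8) = 13297.3 + 1941.8 = 15239.1 kip·in.

M_n ≈ 15200 kip·in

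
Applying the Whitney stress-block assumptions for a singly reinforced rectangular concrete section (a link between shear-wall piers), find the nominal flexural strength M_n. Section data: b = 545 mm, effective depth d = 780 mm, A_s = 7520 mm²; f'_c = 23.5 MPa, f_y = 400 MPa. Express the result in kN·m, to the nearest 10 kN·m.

T = A_s f_y = 7520 × 400 = 3008000 N = 3008 kN.
From C = T: a = T/(0.85 f'_c b) = 3008000/(0.85 × 23.5 × 545) = 276.31 mm.
M_n = T(d − a/2) = 3008 kN × (780 − 138.155) mm = 1930.67 kN·m.

M_n ≈ 1930 kN·m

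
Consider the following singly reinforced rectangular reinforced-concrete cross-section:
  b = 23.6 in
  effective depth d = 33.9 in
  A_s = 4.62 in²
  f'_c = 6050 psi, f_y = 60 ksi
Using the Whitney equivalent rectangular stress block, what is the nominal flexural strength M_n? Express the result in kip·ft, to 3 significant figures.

M_n ≈ 757 kip·ft

T = A_s f_y = 4.62 × 60 = 277.2 kips.
a = T/(0.85 f'_c b) = 277.2/(0.85 × 6.05 × 23.6) = 2.284 in.
M_n = T(d − a/2) = 277.2 × (33.9 − 1.142) = 9080.5 kip·in = 9080.5/12 = 756.71 kip·ft.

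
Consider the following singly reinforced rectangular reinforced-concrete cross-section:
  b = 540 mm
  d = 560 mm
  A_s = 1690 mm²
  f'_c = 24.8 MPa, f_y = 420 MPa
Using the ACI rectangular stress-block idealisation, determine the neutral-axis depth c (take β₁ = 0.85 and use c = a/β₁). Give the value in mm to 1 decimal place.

c ≈ 73.4 mm

T = A_s f_y = 1690 × 420 = 709800 N = 709.8 kN.
Setting C = 0.85 f'_c a b equal to T: a = 709800/(0.85 × 24.8 × 540) = 62.355 mm.
With β₁ = 0.85, c = a/β₁ = 62.355/0.85 = 73.4 mm.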